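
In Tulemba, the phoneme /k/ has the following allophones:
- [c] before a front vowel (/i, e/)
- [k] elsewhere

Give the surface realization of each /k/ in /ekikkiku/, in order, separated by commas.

[c], [k], [c], [k]

Occurrence 1 (position 2): before a front vowel → [c].
Occurrence 2 (position 4): no conditioning environment matches → elsewhere allophone [k].
Occurrence 3 (position 5): before a front vowel → [c].
Occurrence 4 (position 7): no conditioning environment matches → elsewhere allophone [k].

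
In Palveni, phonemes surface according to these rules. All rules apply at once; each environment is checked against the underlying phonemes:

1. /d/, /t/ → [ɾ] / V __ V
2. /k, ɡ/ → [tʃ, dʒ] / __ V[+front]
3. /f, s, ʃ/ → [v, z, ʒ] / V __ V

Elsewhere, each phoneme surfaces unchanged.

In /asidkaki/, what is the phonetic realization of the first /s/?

[z]

/s/ (between /a/ and /i/) occurs between two vowels → [z] by rule 3.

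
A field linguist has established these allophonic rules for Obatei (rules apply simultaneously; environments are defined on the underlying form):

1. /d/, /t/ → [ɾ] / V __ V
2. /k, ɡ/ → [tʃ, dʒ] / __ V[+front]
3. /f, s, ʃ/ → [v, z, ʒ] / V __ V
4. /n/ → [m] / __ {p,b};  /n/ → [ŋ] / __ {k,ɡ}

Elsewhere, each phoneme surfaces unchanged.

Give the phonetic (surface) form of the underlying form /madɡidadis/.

[maddʒiɾaɾis]

/m/ (word-initial) is unaffected → [m].
/a/ stays [a].
/d/ (between /a/ and /ɡ/): rule 1 targets it, but not between two vowels → unchanged [d].
/ɡ/ (between /d/ and /i/) occurs before a front vowel → [dʒ] by rule 2.
/i/ — not in any rule's target class → [i].
/d/ (between /i/ and /a/) occurs between two vowels → [ɾ] by rule 1.
/a/ — not in any rule's target class → [a].
/d/ meets the environment for rule 1 (between two vowels) → [ɾ].
/i/ (between /d/ and /s/) is unaffected → [i].
/s/ (word-final) fails the environment for rule 3, so it stays [s].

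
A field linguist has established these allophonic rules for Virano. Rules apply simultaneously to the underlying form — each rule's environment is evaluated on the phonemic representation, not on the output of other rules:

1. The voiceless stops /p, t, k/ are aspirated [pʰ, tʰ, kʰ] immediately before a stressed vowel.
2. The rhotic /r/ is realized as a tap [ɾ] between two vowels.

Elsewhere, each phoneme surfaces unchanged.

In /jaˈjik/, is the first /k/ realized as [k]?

/k/ — word-final; rule 1 does not apply here → [k].
The actual realization is [k], which matches [k].

Yes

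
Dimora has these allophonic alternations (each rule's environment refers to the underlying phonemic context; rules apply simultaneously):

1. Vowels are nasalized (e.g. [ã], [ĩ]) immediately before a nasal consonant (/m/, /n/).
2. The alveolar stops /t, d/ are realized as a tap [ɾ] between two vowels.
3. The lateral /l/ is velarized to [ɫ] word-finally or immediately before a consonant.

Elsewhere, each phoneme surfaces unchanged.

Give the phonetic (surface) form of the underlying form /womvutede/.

[wõmvuɾeɾe]

/w/ (word-initial) is unaffected → [w].
/o/ (between /w/ and /m/) occurs before a nasal consonant → [õ] by rule 1.
/m/ — not in any rule's target class → [m].
/v/ (between /m/ and /u/): no rule targets it → [v].
/u/ (between /v/ and /t/) is in the target of rule 1 but the environment (before a nasal consonant) is not met → [u].
/t/ meets the environment for rule 2 (between two vowels) → [ɾ].
/e/ (between /t/ and /d/) is in the target of rule 1 but the environment (before a nasal consonant) is not met → [e].
/d/ meets the environment for rule 2 (between two vowels) → [ɾ].
/e/ (word-final) fails the environment for rule 1, so it stays [e].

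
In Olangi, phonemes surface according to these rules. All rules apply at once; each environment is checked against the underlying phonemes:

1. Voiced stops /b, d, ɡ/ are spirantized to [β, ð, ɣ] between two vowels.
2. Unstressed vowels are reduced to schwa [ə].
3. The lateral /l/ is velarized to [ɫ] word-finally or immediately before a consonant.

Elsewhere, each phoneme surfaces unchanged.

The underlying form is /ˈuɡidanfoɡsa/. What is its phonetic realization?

[ˈuɣəðənfəɡsə]

/u/ — word-initial; rule 2 does not apply here → [u].
/ɡ/ — between /u/ and /i/, between two vowels — surfaces as [ɣ] (rule 1).
/i/ (between /ɡ/ and /d/): in an unstressed syllable, so rule 2 applies → [ə].
/d/ (between /i/ and /a/): between two vowels, so rule 1 applies → [ð].
/a/ (between /d/ and /n/) occurs in an unstressed syllable → [ə] by rule 2.
/n/ (between /a/ and /f/) is unaffected → [n].
/f/ (between /n/ and /o/) is unaffected → [f].
/o/ (between /f/ and /ɡ/): in an unstressed syllable, so rule 2 applies → [ə].
/ɡ/ (between /o/ and /s/) is in the target of rule 1 but the environment (between two vowels) is not met → [ɡ].
/s/ — not in any rule's target class → [s].
/a/ — word-final, in an unstressed syllable — surfaces as [ə] (rule 2).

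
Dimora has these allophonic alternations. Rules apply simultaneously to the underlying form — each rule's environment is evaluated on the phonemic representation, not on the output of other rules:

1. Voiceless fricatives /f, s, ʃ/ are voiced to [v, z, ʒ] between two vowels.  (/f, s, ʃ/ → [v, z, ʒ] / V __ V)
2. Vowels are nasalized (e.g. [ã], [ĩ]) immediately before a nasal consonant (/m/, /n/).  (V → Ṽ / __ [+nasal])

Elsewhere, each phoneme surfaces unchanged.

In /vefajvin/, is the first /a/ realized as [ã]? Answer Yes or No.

/a/ — between /f/ and /j/; rule 2 does not apply here → [a].
The actual realization is [a], not [ã].

No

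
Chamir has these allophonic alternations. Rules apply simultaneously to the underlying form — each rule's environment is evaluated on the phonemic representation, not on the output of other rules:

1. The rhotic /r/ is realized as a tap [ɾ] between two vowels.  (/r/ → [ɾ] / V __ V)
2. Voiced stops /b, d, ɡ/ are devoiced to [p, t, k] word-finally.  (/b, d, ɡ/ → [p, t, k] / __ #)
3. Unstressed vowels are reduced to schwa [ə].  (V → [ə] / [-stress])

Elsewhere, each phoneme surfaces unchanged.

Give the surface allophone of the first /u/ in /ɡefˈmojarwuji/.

[ə]

/u/ (between /w/ and /j/) occurs in an unstressed syllable → [ə] by rule 3.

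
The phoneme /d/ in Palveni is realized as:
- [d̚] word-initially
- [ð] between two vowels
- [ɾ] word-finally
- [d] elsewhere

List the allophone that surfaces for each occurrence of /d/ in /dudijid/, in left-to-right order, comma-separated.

Occurrence 1 (position 1): word-initially → [d̚].
Occurrence 2 (position 3): between two vowels → [ð].
Occurrence 3 (position 7): word-finally → [ɾ].

[d̚], [ð], [ɾ]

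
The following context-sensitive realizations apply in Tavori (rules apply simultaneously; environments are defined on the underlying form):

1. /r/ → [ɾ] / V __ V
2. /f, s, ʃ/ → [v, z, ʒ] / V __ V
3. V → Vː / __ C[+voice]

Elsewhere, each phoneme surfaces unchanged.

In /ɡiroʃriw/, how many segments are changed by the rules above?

Segments that undergo a rule: /i/ → [iː] (rule 3); /r/ → [ɾ] (rule 1); /i/ → [iː] (rule 3).
All other segments surface unchanged.

3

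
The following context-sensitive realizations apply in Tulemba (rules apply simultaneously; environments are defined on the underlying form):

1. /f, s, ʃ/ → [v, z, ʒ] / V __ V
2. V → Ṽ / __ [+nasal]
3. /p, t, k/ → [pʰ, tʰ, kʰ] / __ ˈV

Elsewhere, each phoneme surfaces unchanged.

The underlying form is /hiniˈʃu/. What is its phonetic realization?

/h/ — not in any rule's target class → [h].
/i/ — between /h/ and /n/, before a nasal consonant — surfaces as [ĩ] (rule 2).
/n/ — not in any rule's target class → [n].
/i/ (between /n/ and /ʃ/): rule 2 targets it, but not before a nasal consonant → unchanged [i].
/ʃ/ (between /i/ and /u/) occurs between two vowels → [ʒ] by rule 1.
/u/ (word-final): rule 2 targets it, but not before a nasal consonant → unchanged [u].

[hĩniˈʒu]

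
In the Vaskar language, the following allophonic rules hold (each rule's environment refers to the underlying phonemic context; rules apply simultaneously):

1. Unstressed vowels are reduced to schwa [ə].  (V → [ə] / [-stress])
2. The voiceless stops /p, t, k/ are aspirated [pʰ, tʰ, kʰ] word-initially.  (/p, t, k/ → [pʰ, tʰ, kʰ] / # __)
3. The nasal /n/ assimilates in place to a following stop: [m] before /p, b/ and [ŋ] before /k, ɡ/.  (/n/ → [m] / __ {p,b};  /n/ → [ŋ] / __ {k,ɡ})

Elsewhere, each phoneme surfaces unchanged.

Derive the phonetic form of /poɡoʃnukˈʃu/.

/p/ (word-initial): word-initially, so rule 2 applies → [pʰ].
/o/ meets the environment for rule 1 (in an unstressed syllable) → [ə].
/ɡ/ stays [ɡ].
/o/ (between /ɡ/ and /ʃ/): in an unstressed syllable, so rule 1 applies → [ə].
/ʃ/ stays [ʃ].
/n/ (between /ʃ/ and /u/): rule 3 targets it, but not before a labial or velar stop → unchanged [n].
Rule 1 applies to /u/ (between /n/ and /k/: in an unstressed syllable) → [ə].
/k/ (between /u/ and /ʃ/): rule 2 targets it, but not word-initially → unchanged [k].
/ʃ/ — not in any rule's target class → [ʃ].
/u/ (word-final) fails the environment for rule 1, so it stays [u].

[pʰəɡəʃnəkˈʃu]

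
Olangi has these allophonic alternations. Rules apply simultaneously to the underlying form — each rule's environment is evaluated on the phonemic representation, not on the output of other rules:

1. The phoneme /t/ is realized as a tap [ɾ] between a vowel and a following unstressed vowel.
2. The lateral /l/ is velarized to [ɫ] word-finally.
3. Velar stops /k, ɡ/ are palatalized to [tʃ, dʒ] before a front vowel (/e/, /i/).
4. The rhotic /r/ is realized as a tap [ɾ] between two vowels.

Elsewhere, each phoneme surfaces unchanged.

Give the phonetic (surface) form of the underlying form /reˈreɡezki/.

/r/ — word-initial; rule 4 does not apply here → [r].
/e/ (between /r/ and /r/) is unaffected → [e].
/r/ meets the environment for rule 4 (between two vowels) → [ɾ].
/e/ (between /r/ and /ɡ/): no rule targets it → [e].
/ɡ/ (between /e/ and /e/): before a front vowel, so rule 3 applies → [dʒ].
/e/ stays [e].
/z/ stays [z].
/k/ (between /z/ and /i/) occurs before a front vowel → [tʃ] by rule 3.
/i/ — not in any rule's target class → [i].

[reˈɾedʒeztʃi]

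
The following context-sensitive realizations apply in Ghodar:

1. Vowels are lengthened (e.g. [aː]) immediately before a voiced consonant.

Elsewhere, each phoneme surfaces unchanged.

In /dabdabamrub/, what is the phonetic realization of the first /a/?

[aː]

/a/ (between /d/ and /b/) occurs before a voiced consonant → [aː] by rule 1.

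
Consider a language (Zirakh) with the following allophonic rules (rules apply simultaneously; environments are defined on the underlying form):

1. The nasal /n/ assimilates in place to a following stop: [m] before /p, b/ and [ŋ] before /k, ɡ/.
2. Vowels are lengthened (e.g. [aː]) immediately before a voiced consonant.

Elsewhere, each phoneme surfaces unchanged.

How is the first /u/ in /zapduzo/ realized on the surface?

[uː]

/u/ (between /d/ and /z/): before a voiced consonant, so rule 2 applies → [uː].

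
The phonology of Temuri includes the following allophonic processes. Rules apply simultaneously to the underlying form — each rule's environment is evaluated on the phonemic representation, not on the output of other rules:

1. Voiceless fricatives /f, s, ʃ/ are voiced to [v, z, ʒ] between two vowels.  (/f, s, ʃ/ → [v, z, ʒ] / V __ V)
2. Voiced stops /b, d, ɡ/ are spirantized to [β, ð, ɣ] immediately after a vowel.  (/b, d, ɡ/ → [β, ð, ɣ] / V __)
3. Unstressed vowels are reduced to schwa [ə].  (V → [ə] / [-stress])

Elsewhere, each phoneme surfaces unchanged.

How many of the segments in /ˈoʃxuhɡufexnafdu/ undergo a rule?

Segments that undergo a rule: /u/ → [ə] (rule 3); /u/ → [ə] (rule 3); /f/ → [v] (rule 1); /e/ → [ə] (rule 3); /a/ → [ə] (rule 3); /u/ → [ə] (rule 3).
All other segments surface unchanged.

6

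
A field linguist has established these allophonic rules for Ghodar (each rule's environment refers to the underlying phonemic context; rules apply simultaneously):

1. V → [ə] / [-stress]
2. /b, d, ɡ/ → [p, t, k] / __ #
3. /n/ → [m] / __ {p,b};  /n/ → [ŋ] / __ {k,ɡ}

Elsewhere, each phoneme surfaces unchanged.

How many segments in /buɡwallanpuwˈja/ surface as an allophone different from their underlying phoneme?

5

Segments that undergo a rule: /u/ → [ə] (rule 1); /a/ → [ə] (rule 1); /a/ → [ə] (rule 1); /n/ → [m] (rule 3); /u/ → [ə] (rule 1).
All other segments surface unchanged.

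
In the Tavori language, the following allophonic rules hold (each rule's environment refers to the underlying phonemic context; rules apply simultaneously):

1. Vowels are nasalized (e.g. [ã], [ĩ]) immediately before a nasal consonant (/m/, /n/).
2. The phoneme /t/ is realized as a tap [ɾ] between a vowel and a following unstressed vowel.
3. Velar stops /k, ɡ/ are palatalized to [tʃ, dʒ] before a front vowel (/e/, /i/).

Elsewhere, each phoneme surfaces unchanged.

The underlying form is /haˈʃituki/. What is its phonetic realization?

/h/ — not in any rule's target class → [h].
/a/ (between /h/ and /ʃ/): rule 1 targets it, but not before a nasal consonant → unchanged [a].
/ʃ/ (between /a/ and /i/) is unaffected → [ʃ].
/i/ (between /ʃ/ and /t/) fails the environment for rule 1, so it stays [i].
/t/ — between /i/ and /u/, between a vowel and a following unstressed vowel — surfaces as [ɾ] (rule 2).
/u/ (between /t/ and /k/) fails the environment for rule 1, so it stays [u].
Rule 3 applies to /k/ (between /u/ and /i/: before a front vowel) → [tʃ].
/i/ — word-final; rule 1 does not apply here → [i].

[haˈʃiɾutʃi]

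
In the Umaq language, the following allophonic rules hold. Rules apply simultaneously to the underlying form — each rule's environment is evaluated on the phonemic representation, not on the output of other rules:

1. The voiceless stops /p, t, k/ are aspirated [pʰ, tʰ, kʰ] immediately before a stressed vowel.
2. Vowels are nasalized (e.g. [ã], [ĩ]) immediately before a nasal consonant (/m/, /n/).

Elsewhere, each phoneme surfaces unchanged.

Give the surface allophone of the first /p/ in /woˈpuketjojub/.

[pʰ]

Rule 1 applies to /p/ (between /o/ and /u/: immediately before a stressed vowel) → [pʰ].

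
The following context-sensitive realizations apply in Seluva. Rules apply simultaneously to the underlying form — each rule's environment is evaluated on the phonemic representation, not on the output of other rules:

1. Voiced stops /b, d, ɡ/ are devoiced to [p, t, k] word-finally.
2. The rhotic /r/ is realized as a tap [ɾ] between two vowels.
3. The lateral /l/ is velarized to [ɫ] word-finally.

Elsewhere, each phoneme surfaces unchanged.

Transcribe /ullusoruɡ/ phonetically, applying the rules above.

[ullusoɾuk]

/l/ (between /u/ and /l/) is in the target of rule 3 but the environment (word-finally) is not met → [l].
/l/ (between /l/ and /u/) fails the environment for rule 3, so it stays [l].
Rule 2 applies to /r/ (between /o/ and /u/: between two vowels) → [ɾ].
/ɡ/ meets the environment for rule 1 (word-finally) → [k].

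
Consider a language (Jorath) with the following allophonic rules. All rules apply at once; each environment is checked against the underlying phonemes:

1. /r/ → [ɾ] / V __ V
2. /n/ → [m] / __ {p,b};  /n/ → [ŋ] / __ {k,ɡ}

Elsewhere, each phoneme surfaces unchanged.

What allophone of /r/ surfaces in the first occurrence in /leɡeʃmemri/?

/r/ (between /m/ and /i/): rule 1 targets it, but not between two vowels → unchanged [r].

[r]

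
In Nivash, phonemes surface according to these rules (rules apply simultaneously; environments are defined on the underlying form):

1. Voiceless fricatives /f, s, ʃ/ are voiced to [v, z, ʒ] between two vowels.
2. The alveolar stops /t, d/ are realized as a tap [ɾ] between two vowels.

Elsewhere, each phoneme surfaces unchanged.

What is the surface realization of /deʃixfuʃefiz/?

[deʒixfuʒeviz]

/d/ (word-initial) fails the environment for rule 2, so it stays [d].
/ʃ/ — between /e/ and /i/, between two vowels — surfaces as [ʒ] (rule 1).
/f/ (between /x/ and /u/): rule 1 targets it, but not between two vowels → unchanged [f].
/ʃ/ (between /u/ and /e/): between two vowels, so rule 1 applies → [ʒ].
/f/ — between /e/ and /i/, between two vowels — surfaces as [v] (rule 1).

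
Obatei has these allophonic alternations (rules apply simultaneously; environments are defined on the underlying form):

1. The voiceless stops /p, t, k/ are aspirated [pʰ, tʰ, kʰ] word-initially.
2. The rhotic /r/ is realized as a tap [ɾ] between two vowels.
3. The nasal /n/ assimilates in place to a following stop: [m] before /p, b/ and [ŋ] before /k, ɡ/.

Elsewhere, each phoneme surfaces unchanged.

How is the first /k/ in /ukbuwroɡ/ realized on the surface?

[k]

/k/ (between /u/ and /b/): rule 1 targets it, but not word-initially → unchanged [k].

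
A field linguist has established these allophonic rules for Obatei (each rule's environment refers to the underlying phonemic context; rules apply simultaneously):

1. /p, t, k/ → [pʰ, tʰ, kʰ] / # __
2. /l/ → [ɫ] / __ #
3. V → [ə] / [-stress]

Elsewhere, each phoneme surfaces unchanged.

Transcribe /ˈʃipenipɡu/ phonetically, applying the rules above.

[ˈʃipənəpɡə]

/i/ — between /ʃ/ and /p/; rule 3 does not apply here → [i].
/p/ (between /i/ and /e/) fails the environment for rule 1, so it stays [p].
/e/ (between /p/ and /n/) occurs in an unstressed syllable → [ə] by rule 3.
/i/ — between /n/ and /p/, in an unstressed syllable — surfaces as [ə] (rule 3).
/p/ — between /i/ and /ɡ/; rule 1 does not apply here → [p].
Rule 3 applies to /u/ (word-final: in an unstressed syllable) → [ə].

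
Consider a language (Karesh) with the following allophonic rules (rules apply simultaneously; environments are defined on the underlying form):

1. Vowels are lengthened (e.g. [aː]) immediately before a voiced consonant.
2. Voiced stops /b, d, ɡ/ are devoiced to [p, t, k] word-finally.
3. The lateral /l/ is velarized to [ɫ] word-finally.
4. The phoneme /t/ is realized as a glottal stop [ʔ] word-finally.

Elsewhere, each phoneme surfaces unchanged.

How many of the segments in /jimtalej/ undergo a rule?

Segments that undergo a rule: /i/ → [iː] (rule 1); /a/ → [aː] (rule 1); /e/ → [eː] (rule 1).
All other segments surface unchanged.

3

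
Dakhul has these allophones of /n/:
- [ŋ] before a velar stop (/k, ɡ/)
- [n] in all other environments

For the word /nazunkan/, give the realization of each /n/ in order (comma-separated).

Occurrence 1 (position 1): no conditioning environment matches → elsewhere allophone [n].
Occurrence 2 (position 5): before a velar stop → [ŋ].
Occurrence 3 (position 8): no conditioning environment matches → elsewhere allophone [n].

[n], [ŋ], [n]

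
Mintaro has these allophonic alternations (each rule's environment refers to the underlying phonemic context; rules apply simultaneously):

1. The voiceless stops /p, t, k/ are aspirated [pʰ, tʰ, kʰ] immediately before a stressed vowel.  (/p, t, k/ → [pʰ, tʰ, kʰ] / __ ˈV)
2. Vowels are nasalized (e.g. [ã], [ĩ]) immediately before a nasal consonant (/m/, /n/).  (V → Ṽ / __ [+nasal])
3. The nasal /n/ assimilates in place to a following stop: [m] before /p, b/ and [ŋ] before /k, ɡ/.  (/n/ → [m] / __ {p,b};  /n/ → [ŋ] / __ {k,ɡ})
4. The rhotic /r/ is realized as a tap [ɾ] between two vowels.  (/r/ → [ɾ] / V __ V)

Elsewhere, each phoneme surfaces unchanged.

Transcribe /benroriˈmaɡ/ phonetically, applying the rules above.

/e/ — between /b/ and /n/, before a nasal consonant — surfaces as [ẽ] (rule 2).
/n/ (between /e/ and /r/) fails the environment for rule 3, so it stays [n].
/r/ — between /n/ and /o/; rule 4 does not apply here → [r].
/o/ (between /r/ and /r/) fails the environment for rule 2, so it stays [o].
/r/ (between /o/ and /i/) occurs between two vowels → [ɾ] by rule 4.
Rule 2 applies to /i/ (between /r/ and /m/: before a nasal consonant) → [ĩ].
/a/ (between /m/ and /ɡ/): rule 2 targets it, but not before a nasal consonant → unchanged [a].

[bẽnroɾĩˈmaɡ]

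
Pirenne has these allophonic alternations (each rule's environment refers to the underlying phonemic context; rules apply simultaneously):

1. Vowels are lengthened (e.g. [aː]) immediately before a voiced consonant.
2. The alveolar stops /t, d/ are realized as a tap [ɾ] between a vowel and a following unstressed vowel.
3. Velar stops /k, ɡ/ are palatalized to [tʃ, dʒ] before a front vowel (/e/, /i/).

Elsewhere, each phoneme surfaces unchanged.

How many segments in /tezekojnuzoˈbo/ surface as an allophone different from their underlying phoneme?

4

Segments that undergo a rule: /e/ → [eː] (rule 1); /o/ → [oː] (rule 1); /u/ → [uː] (rule 1); /o/ → [oː] (rule 1).
All other segments surface unchanged.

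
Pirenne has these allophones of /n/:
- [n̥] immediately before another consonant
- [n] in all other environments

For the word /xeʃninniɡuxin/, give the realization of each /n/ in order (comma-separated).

[n], [n̥], [n], [n]

Occurrence 1 (position 4): no conditioning environment matches → elsewhere allophone [n].
Occurrence 2 (position 6): immediately before another consonant → [n̥].
Occurrence 3 (position 7): no conditioning environment matches → elsewhere allophone [n].
Occurrence 4 (position 13): no conditioning environment matches → elsewhere allophone [n].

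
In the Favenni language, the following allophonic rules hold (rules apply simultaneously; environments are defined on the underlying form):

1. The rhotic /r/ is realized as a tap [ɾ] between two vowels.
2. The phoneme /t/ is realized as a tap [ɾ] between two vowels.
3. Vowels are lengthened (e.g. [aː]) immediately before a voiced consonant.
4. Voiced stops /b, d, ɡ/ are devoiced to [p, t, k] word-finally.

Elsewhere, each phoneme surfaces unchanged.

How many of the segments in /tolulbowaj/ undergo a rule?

Segments that undergo a rule: /o/ → [oː] (rule 3); /u/ → [uː] (rule 3); /o/ → [oː] (rule 3); /a/ → [aː] (rule 3).
All other segments surface unchanged.

4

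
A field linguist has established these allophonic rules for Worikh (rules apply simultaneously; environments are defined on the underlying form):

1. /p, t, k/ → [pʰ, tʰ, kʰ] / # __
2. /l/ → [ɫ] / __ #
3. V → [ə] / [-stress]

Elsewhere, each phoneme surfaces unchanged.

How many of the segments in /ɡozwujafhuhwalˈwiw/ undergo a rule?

Segments that undergo a rule: /o/ → [ə] (rule 3); /u/ → [ə] (rule 3); /a/ → [ə] (rule 3); /u/ → [ə] (rule 3); /a/ → [ə] (rule 3).
All other segments surface unchanged.

5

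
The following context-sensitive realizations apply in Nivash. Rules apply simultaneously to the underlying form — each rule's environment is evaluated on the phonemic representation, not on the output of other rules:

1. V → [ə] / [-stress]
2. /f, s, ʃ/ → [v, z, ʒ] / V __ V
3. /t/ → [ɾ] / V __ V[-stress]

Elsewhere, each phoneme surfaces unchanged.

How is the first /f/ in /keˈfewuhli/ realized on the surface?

/f/ meets the environment for rule 2 (between two vowels) → [v].

[v]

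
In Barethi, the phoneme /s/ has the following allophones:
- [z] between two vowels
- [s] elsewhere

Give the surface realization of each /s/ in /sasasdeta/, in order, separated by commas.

[s], [z], [s]

Occurrence 1 (position 1): no conditioning environment matches → elsewhere allophone [s].
Occurrence 2 (position 3): between two vowels → [z].
Occurrence 3 (position 5): no conditioning environment matches → elsewhere allophone [s].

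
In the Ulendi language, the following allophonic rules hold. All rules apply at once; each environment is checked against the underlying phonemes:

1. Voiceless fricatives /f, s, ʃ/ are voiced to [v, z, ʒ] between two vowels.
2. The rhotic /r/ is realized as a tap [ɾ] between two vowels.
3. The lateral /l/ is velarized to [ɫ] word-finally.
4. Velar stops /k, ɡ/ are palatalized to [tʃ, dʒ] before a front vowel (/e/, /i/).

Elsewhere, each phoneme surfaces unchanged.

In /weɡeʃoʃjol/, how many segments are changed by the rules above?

Segments that undergo a rule: /ɡ/ → [dʒ] (rule 4); /ʃ/ → [ʒ] (rule 1); /l/ → [ɫ] (rule 3).
All other segments surface unchanged.

3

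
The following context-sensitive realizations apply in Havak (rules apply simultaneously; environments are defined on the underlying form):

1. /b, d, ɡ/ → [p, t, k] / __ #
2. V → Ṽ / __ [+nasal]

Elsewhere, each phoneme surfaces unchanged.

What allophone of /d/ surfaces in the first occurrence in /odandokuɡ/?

[d]

/d/ (between /o/ and /a/) fails the environment for rule 1, so it stays [d].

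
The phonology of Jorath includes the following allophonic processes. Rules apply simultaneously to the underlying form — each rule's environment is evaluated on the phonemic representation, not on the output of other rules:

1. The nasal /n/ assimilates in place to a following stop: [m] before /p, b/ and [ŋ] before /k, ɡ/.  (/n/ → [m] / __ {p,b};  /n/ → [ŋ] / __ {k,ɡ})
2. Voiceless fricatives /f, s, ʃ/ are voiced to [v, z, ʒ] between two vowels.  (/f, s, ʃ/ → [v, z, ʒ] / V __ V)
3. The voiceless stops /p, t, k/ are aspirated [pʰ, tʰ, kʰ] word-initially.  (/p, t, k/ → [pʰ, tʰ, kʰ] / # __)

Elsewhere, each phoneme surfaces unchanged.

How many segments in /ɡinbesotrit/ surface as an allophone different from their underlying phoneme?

Segments that undergo a rule: /n/ → [m] (rule 1); /s/ → [z] (rule 2).
All other segments surface unchanged.

2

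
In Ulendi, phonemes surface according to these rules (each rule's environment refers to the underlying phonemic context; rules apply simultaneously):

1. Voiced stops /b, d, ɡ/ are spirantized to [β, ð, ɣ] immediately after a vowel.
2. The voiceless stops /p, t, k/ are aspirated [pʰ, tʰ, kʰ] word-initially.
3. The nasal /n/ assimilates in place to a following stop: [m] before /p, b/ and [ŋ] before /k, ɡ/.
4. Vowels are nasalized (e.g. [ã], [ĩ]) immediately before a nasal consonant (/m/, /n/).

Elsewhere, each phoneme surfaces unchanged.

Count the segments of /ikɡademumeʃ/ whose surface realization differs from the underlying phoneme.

Segments that undergo a rule: /d/ → [ð] (rule 1); /e/ → [ẽ] (rule 4); /u/ → [ũ] (rule 4).
All other segments surface unchanged.

3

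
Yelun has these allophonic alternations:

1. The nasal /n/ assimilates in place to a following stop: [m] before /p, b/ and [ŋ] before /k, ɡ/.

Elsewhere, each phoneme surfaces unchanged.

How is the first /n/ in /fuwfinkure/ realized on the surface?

/n/ — between /i/ and /k/, before a labial or velar stop — surfaces as [ŋ] (rule 1).

[ŋ]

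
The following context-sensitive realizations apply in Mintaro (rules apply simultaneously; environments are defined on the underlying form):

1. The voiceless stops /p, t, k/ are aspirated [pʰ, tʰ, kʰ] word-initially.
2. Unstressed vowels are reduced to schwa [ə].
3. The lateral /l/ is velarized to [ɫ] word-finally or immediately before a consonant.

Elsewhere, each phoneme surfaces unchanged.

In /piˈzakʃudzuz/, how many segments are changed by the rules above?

Segments that undergo a rule: /p/ → [pʰ] (rule 1); /i/ → [ə] (rule 2); /u/ → [ə] (rule 2); /u/ → [ə] (rule 2).
All other segments surface unchanged.

4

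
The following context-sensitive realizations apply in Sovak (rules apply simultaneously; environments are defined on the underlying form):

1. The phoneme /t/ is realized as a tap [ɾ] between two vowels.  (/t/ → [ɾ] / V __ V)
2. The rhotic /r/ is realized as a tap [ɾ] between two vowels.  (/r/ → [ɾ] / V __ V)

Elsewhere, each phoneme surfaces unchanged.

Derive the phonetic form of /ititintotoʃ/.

/i/ (word-initial) is unaffected → [i].
/t/ (between /i/ and /i/) occurs between two vowels → [ɾ] by rule 1.
/i/ (between /t/ and /t/): no rule targets it → [i].
/t/ (between /i/ and /i/) occurs between two vowels → [ɾ] by rule 1.
/i/ stays [i].
/n/ — not in any rule's target class → [n].
/t/ — between /n/ and /o/; rule 1 does not apply here → [t].
/o/ stays [o].
/t/ — between /o/ and /o/, between two vowels — surfaces as [ɾ] (rule 1).
/o/ (between /t/ and /ʃ/): no rule targets it → [o].
/ʃ/ (word-final) is unaffected → [ʃ].

[iɾiɾintoɾoʃ]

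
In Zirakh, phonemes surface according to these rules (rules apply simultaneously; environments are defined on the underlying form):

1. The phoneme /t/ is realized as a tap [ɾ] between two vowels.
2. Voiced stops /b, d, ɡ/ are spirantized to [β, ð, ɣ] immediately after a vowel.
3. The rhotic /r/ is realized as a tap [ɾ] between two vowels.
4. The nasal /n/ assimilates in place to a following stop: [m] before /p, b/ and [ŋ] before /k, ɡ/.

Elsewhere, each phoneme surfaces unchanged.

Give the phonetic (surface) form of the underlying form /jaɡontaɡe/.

/j/ (word-initial) is unaffected → [j].
/a/ (between /j/ and /ɡ/): no rule targets it → [a].
/ɡ/ — between /a/ and /o/, immediately after a vowel — surfaces as [ɣ] (rule 2).
/o/ stays [o].
/n/ (between /o/ and /t/) is in the target of rule 4 but the environment (before a labial or velar stop) is not met → [n].
/t/ (between /n/ and /a/): rule 1 targets it, but not between two vowels → unchanged [t].
/a/ stays [a].
Rule 2 applies to /ɡ/ (between /a/ and /e/: immediately after a vowel) → [ɣ].
/e/ stays [e].

[jaɣontaɣe]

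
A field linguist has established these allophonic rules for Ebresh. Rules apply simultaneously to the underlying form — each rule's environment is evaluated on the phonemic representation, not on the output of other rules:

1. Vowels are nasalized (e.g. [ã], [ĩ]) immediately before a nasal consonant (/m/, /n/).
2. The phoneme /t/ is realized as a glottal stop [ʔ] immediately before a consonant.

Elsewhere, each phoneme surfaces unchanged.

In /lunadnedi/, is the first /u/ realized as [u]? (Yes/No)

/u/ meets the environment for rule 1 (before a nasal consonant) → [ũ].
The actual realization is [ũ], not [u].

No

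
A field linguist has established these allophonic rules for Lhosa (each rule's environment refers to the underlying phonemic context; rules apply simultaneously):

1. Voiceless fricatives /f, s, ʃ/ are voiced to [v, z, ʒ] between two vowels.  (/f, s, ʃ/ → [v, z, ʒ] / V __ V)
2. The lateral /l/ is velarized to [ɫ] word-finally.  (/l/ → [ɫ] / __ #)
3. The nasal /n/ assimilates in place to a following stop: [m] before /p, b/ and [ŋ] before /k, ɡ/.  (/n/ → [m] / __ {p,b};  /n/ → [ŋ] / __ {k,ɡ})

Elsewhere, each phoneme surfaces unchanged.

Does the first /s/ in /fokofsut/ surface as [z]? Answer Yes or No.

/s/ — between /f/ and /u/; rule 1 does not apply here → [s].
The actual realization is [s], not [z].

No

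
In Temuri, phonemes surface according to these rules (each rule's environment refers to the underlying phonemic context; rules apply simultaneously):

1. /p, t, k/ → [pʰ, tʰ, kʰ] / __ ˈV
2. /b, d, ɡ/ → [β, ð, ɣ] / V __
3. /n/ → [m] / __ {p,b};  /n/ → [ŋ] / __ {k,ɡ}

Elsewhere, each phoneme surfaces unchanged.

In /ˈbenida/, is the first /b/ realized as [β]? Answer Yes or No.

No

/b/ — word-initial; rule 2 does not apply here → [b].
The actual realization is [b], not [β].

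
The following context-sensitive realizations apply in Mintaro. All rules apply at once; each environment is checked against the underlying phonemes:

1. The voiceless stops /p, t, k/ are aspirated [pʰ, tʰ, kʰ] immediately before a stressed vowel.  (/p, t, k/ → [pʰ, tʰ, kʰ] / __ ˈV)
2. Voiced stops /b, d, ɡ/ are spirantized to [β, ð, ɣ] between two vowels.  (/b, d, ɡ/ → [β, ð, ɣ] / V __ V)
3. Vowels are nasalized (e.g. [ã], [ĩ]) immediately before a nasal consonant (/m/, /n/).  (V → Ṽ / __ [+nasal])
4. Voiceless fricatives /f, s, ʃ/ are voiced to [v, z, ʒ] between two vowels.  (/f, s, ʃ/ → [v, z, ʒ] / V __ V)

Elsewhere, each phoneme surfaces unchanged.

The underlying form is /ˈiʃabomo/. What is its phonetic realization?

/i/ (word-initial) fails the environment for rule 3, so it stays [i].
/ʃ/ (between /i/ and /a/) occurs between two vowels → [ʒ] by rule 4.
/a/ (between /ʃ/ and /b/): rule 3 targets it, but not before a nasal consonant → unchanged [a].
/b/ (between /a/ and /o/): between two vowels, so rule 2 applies → [β].
/o/ meets the environment for rule 3 (before a nasal consonant) → [õ].
/m/ (between /o/ and /o/): no rule targets it → [m].
/o/ — word-final; rule 3 does not apply here → [o].

[ˈiʒaβõmo]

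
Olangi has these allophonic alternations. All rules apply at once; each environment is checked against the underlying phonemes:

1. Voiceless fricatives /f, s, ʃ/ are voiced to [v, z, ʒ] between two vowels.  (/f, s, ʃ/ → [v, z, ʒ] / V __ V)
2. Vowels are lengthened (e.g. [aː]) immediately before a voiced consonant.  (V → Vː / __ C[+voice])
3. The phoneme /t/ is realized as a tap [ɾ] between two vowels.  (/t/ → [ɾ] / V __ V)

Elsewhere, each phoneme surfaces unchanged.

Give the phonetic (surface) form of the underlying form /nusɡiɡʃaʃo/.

[nusɡiːɡʃaʒo]

/n/ stays [n].
/u/ (between /n/ and /s/): rule 2 targets it, but not before a voiced consonant → unchanged [u].
/s/ (between /u/ and /ɡ/) is in the target of rule 1 but the environment (between two vowels) is not met → [s].
/ɡ/ stays [ɡ].
/i/ meets the environment for rule 2 (before a voiced consonant) → [iː].
/ɡ/ stays [ɡ].
/ʃ/ (between /ɡ/ and /a/) is in the target of rule 1 but the environment (between two vowels) is not met → [ʃ].
/a/ — between /ʃ/ and /ʃ/; rule 2 does not apply here → [a].
Rule 1 applies to /ʃ/ (between /a/ and /o/: between two vowels) → [ʒ].
/o/ — word-final; rule 2 does not apply here → [o].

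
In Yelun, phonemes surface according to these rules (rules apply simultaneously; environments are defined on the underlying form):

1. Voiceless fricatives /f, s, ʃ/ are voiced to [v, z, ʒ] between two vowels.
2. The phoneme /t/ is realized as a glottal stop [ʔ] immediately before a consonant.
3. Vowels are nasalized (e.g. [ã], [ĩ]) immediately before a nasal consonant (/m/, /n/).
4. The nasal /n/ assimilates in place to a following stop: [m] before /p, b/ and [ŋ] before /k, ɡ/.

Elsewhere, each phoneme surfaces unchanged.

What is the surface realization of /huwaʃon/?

/u/ (between /h/ and /w/) is in the target of rule 3 but the environment (before a nasal consonant) is not met → [u].
/a/ (between /w/ and /ʃ/) is in the target of rule 3 but the environment (before a nasal consonant) is not met → [a].
/ʃ/ (between /a/ and /o/) occurs between two vowels → [ʒ] by rule 1.
/o/ (between /ʃ/ and /n/) occurs before a nasal consonant → [õ] by rule 3.
/n/ (word-final) is in the target of rule 4 but the environment (before a labial or velar stop) is not met → [n].

[huwaʒõn]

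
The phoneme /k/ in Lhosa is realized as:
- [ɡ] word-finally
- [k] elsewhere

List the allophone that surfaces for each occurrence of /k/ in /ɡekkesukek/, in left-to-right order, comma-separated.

Occurrence 1 (position 3): no conditioning environment matches → elsewhere allophone [k].
Occurrence 2 (position 4): no conditioning environment matches → elsewhere allophone [k].
Occurrence 3 (position 8): no conditioning environment matches → elsewhere allophone [k].
Occurrence 4 (position 10): word-finally → [ɡ].

[k], [k], [k], [ɡ]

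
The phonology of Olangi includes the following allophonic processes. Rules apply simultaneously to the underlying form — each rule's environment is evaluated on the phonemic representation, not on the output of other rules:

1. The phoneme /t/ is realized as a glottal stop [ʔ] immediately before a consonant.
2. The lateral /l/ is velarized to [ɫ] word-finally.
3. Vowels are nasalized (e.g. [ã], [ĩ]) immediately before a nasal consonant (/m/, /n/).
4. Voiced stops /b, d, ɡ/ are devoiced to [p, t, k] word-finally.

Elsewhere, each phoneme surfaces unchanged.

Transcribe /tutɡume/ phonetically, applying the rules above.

[tuʔɡũme]

/t/ (word-initial) is in the target of rule 1 but the environment (immediately before a consonant) is not met → [t].
/u/ (between /t/ and /t/) fails the environment for rule 3, so it stays [u].
/t/ (between /u/ and /ɡ/): immediately before a consonant, so rule 1 applies → [ʔ].
/ɡ/ (between /t/ and /u/) is in the target of rule 4 but the environment (word-finally) is not met → [ɡ].
/u/ meets the environment for rule 3 (before a nasal consonant) → [ũ].
/m/ (between /u/ and /e/) is unaffected → [m].
/e/ — word-final; rule 3 does not apply here → [e].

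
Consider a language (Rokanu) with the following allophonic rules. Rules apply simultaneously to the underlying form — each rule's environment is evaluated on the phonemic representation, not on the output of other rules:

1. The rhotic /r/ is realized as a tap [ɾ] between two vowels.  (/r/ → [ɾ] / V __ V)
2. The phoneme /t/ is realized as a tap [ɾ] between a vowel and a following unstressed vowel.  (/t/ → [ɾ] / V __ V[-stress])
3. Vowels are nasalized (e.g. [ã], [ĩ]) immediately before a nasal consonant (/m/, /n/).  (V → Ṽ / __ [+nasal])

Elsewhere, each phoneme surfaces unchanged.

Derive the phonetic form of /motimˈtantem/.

[moɾĩmˈtãntẽm]

/m/ (word-initial) is unaffected → [m].
/o/ — between /m/ and /t/; rule 3 does not apply here → [o].
/t/ meets the environment for rule 2 (between a vowel and a following unstressed vowel) → [ɾ].
/i/ (between /t/ and /m/) occurs before a nasal consonant → [ĩ] by rule 3.
/m/ (between /i/ and /t/) is unaffected → [m].
/t/ — between /m/ and /a/; rule 2 does not apply here → [t].
Rule 3 applies to /a/ (between /t/ and /n/: before a nasal consonant) → [ã].
/n/ stays [n].
/t/ (between /n/ and /e/) is in the target of rule 2 but the environment (between a vowel and a following unstressed vowel) is not met → [t].
/e/ meets the environment for rule 3 (before a nasal consonant) → [ẽ].
/m/ (word-final) is unaffected → [m].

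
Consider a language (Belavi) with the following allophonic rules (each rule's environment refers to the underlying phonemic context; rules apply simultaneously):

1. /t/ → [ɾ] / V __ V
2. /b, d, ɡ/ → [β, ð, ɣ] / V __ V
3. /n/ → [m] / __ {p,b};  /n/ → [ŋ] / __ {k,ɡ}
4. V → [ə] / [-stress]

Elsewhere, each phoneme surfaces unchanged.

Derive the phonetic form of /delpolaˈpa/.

/d/ — word-initial; rule 2 does not apply here → [d].
/e/ (between /d/ and /l/) occurs in an unstressed syllable → [ə] by rule 4.
/l/ stays [l].
/p/ — not in any rule's target class → [p].
Rule 4 applies to /o/ (between /p/ and /l/: in an unstressed syllable) → [ə].
/l/ stays [l].
/a/ — between /l/ and /p/, in an unstressed syllable — surfaces as [ə] (rule 4).
/p/ (between /a/ and /a/): no rule targets it → [p].
/a/ (word-final) fails the environment for rule 4, so it stays [a].

[dəlpələˈpa]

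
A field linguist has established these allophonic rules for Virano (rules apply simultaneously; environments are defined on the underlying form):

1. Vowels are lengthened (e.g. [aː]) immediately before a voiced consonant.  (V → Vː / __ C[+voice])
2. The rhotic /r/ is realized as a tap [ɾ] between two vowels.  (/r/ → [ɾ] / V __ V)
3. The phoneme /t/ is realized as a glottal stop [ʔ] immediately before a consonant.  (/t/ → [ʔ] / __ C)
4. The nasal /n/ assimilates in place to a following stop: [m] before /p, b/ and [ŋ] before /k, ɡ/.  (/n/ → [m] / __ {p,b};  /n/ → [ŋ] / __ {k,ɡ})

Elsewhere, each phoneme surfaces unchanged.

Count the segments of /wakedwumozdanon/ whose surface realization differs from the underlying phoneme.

Segments that undergo a rule: /e/ → [eː] (rule 1); /u/ → [uː] (rule 1); /o/ → [oː] (rule 1); /a/ → [aː] (rule 1); /o/ → [oː] (rule 1).
All other segments surface unchanged.

5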